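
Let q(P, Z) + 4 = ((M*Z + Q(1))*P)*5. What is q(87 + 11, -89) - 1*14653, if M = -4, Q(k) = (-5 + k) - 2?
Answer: 156843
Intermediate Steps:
Q(k) = -7 + k
q(P, Z) = -4 + 5*P*(-6 - 4*Z) (q(P, Z) = -4 + ((-4*Z + (-7 + 1))*P)*5 = -4 + ((-4*Z - 6)*P)*5 = -4 + ((-6 - 4*Z)*P)*5 = -4 + (P*(-6 - 4*Z))*5 = -4 + 5*P*(-6 - 4*Z))
q(87 + 11, -89) - 1*14653 = (-4 - 30*(87 + 11) - 20*(87 + 11)*(-89)) - 1*14653 = (-4 - 30*98 - 20*98*(-89)) - 14653 = (-4 - 2940 + 174440) - 14653 = 171496 - 14653 = 156843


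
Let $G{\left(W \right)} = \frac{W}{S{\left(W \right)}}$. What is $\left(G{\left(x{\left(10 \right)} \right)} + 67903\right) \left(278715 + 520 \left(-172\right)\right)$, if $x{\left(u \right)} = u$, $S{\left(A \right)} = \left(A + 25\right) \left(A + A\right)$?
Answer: $\frac{179932802405}{14} \approx 1.2852 \cdot 10^{10}$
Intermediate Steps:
$S{\left(A \right)} = 2 A \left(25 + A\right)$ ($S{\left(A \right)} = \left(25 + A\right) 2 A = 2 A \left(25 + A\right)$)
$G{\left(W \right)} = \frac{1}{2 \left(25 + W\right)}$ ($G{\left(W \right)} = \frac{W}{2 W \left(25 + W\right)} = W \frac{1}{2 W \left(25 + W\right)} = \frac{1}{2 \left(25 + W\right)}$)
$\left(G{\left(x{\left(10 \right)} \right)} + 67903\right) \left(278715 + 520 \left(-172\right)\right) = \left(\frac{1}{2 \left(25 + 10\right)} + 67903\right) \left(278715 + 520 \left(-172\right)\right) = \left(\frac{1}{2 \cdot 35} + 67903\right) \left(278715 - 89440\right) = \left(\frac{1}{2} \cdot \frac{1}{35} + 67903\right) 189275 = \left(\frac{1}{70} + 67903\right) 189275 = \frac{4753211}{70} \cdot 189275 = \frac{179932802405}{14}$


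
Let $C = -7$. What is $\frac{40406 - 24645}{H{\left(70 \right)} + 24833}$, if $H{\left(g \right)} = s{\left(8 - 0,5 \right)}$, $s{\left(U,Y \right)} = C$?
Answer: $\frac{15761}{24826} \approx 0.63486$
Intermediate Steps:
$s{\left(U,Y \right)} = -7$
$H{\left(g \right)} = -7$
$\frac{40406 - 24645}{H{\left(70 \right)} + 24833} = \frac{40406 - 24645}{-7 + 24833} = \frac{15761}{24826}$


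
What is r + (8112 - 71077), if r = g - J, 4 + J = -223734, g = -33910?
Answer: 126863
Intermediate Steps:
J = -223738 (J = -4 - 223734 = -223738)
r = 189828 (r = -33910 - 1*(-223738) = -33910 + 223738 = 189828)
r + (8112 - 71077) = 189828 + (8112 - 71077) = 189828 - 62965 = 126863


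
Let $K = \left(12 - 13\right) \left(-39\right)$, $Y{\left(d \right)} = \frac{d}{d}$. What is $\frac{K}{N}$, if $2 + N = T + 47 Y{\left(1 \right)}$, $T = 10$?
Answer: $\frac{39}{55} \approx 0.70909$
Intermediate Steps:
$Y{\left(d \right)} = 1$
$K = 39$ ($K = \left(-1\right) \left(-39\right) = 39$)
$N = 55$ ($N = -2 + \left(10 + 47 \cdot 1\right) = -2 + \left(10 + 47\right) = -2 + 57 = 55$)
$\frac{K}{N} = \frac{39}{55}$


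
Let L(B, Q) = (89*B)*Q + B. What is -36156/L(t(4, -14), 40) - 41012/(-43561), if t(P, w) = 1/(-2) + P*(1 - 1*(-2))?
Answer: 3029316/51706907 ≈ 0.058586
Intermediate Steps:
t(P, w) = -1/2 + 3*P (t(P, w) = -1/2 + P*(1 + 2) = -1/2 + P*3 = -1/2 + 3*P)
L(B, Q) = B + 89*B*Q (L(B, Q) = 89*B*Q + B = B + 89*B*Q)
-36156/L(t(4, -14), 40) - 41012/(-43561) = -36156*1/((1 + 89*40)*(-1/2 + 3*4)) - 41012/(-43561) = -36156*1/((1 + 3560)*(-1/2 + 12)) - 41012*(-1/43561) = -36156/((23/2)*3561) + 41012/43561 = -36156/81903/2 + 41012/43561 = -36156*2/81903 + 41012/43561 = -1048/1187 + 41012/43561 = 3029316/51706907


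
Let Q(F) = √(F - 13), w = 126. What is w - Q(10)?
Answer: 126 - I*√3 ≈ 126.0 - 1.732*I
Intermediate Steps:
Q(F) = √(-13 + F)
w - Q(10) = 126 - √(-13 + 10) = 126 - √(-3) = 126 - I*√3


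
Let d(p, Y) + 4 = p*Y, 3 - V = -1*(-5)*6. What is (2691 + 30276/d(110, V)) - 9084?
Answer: -9521529/1487 ≈ -6403.2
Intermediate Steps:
V = -27 (V = 3 - (-1*(-5))*6 = 3 - 5*6 = 3 - 1*30 = 3 - 30 = -27)
d(p, Y) = -4 + Y*p (d(p, Y) = -4 + p*Y = -4 + Y*p)
(2691 + 30276/d(110, V)) - 9084 = (2691 + 30276/(-4 - 27*110)) - 9084 = (2691 + 30276/(-4 - 2970)) - 9084 = (2691 + 30276/(-2974)) - 9084 = (2691 + 30276*(-1/2974)) - 9084 = (2691 - 15138/1487) - 9084 = 3986379/1487 - 9084 = -9521529/1487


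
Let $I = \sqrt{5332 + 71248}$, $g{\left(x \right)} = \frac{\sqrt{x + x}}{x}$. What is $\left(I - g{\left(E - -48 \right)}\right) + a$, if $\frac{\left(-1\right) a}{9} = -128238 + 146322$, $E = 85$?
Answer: $-162756 + 2 \sqrt{19145} - \frac{\sqrt{266}}{133} \approx -1.6248 \cdot 10^{5}$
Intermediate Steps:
$g{\left(x \right)} = \frac{\sqrt{2}}{\sqrt{x}}$ ($g{\left(x \right)} = \frac{\sqrt{2 x}}{x} = \frac{\sqrt{2} \sqrt{x}}{x} = \frac{\sqrt{2}}{\sqrt{x}}$)
$I = 2 \sqrt{19145}$ ($I = \sqrt{76580} = 2 \sqrt{19145} \approx 276.73$)
$a = -162756$ ($a = - 9 \left(-128238 + 146322\right) = \left(-9\right) 18084 = -162756$)
$\left(I - g{\left(E - -48 \right)}\right) + a = \left(2 \sqrt{19145} - \frac{\sqrt{2}}{\sqrt{85 - -48}}\right) - 162756 = \left(2 \sqrt{19145} - \frac{\sqrt{2}}{\sqrt{85 + 48}}\right) - 162756 = \left(2 \sqrt{19145} - \frac{\sqrt{2}}{\sqrt{133}}\right) - 162756 = \left(2 \sqrt{19145} - \sqrt{2} \frac{\sqrt{133}}{133}\right) - 162756 = \left(2 \sqrt{19145} - \frac{\sqrt{266}}{133}\right) - 162756 = -162756 + 2 \sqrt{19145} - \frac{\sqrt{266}}{133}$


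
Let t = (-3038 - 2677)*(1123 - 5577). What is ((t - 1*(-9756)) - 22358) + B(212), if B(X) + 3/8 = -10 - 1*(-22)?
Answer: 203536157/8 ≈ 2.5442e+7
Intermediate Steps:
B(X) = 93/8 (B(X) = -3/8 + (-10 - 1*(-22)) = -3/8 + (-10 + 22) = -3/8 + 12 = 93/8)
t = 25454610 (t = -5715*(-4454) = 25454610)
((t - 1*(-9756)) - 22358) + B(212) = ((25454610 - 1*(-9756)) - 22358) + 93/8 = ((25454610 + 9756) - 22358) + 93/8 = (25464366 - 22358) + 93/8 = 25442008 + 93/8 = 203536157/8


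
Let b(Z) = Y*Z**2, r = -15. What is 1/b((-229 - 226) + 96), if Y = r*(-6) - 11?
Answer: 1/10181599 ≈ 9.8216e-8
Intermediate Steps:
Y = 79 (Y = -15*(-6) - 11 = 90 - 11 = 79)
b(Z) = 79*Z**2
1/b((-229 - 226) + 96) = 1/(79*((-229 - 226) + 96)**2) = 1/(79*(-455 + 96)**2) = 1/(79*(-359)**2) = 1/(79*128881) = 1/10181599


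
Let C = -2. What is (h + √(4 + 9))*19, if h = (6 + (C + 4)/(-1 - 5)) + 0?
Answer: 323/3 + 19*√13 ≈ 176.17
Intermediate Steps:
h = 17/3 (h = (6 + (-2 + 4)/(-1 - 5)) + 0 = (6 + 2/(-6)) + 0 = (6 + 2*(-⅙)) + 0 = (6 - ⅓) + 0 = 17/3 + 0 = 17/3 ≈ 5.6667)
(h + √(4 + 9))*19 = (17/3 + √(4 + 9))*19 = (17/3 + √13)*19 = 323/3 + 19*√13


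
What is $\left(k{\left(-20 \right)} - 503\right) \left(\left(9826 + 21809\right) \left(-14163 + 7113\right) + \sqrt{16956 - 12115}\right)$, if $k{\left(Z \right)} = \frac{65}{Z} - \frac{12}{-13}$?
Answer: $\frac{2930236954875}{26} - \frac{26277 \sqrt{4841}}{52} \approx 1.127 \cdot 10^{11}$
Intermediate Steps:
$k{\left(Z \right)} = \frac{12}{13} + \frac{65}{Z}$ ($k{\left(Z \right)} = \frac{65}{Z} - - \frac{12}{13} = \frac{65}{Z} + \frac{12}{13} = \frac{12}{13} + \frac{65}{Z}$)
$\left(k{\left(-20 \right)} - 503\right) \left(\left(9826 + 21809\right) \left(-14163 + 7113\right) + \sqrt{16956 - 12115}\right) = \left(\left(\frac{12}{13} + \frac{65}{-20}\right) - 503\right) \left(\left(9826 + 21809\right) \left(-14163 + 7113\right) + \sqrt{16956 - 12115}\right) = \left(\left(\frac{12}{13} + 65 \left(- \frac{1}{20}\right)\right) - 503\right) \left(31635 \left(-7050\right) + \sqrt{4841}\right) = \left(\left(\frac{12}{13} - \frac{13}{4}\right) - 503\right) \left(-223026750 + \sqrt{4841}\right) = \left(- \frac{121}{52} - 503\right) \left(-223026750 + \sqrt{4841}\right) = - \frac{26277 \left(-223026750 + \sqrt{4841}\right)}{52} = \frac{2930236954875}{26} - \frac{26277 \sqrt{4841}}{52}$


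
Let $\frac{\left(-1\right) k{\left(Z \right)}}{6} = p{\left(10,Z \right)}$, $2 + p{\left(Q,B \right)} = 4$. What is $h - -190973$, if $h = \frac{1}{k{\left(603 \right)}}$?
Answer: $\frac{2291675}{12} \approx 1.9097 \cdot 10^{5}$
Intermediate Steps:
$p{\left(Q,B \right)} = 2$ ($p{\left(Q,B \right)} = -2 + 4 = 2$)
$k{\left(Z \right)} = -12$ ($k{\left(Z \right)} = \left(-6\right) 2 = -12$)
$h = - \frac{1}{12}$ ($h = \frac{1}{-12} = - \frac{1}{12} \approx -0.083333$)
$h - -190973 = - \frac{1}{12} - -190973 = - \frac{1}{12} + 190973 = \frac{2291675}{12}$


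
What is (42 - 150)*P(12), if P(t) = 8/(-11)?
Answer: 864/11 ≈ 78.545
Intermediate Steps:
P(t) = -8/11 (P(t) = 8*(-1/11) = -8/11)
(42 - 150)*P(12) = (42 - 150)*(-8/11) = -108*(-8/11) = 864/11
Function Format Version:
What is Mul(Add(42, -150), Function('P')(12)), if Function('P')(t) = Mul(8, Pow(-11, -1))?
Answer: Rational(864, 11) ≈ 78.545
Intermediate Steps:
Function('P')(t) = Rational(-8, 11) (Function('P')(t) = Mul(8, Rational(-1, 11)) = Rational(-8, 11))
Mul(Add(42, -150), Function('P')(12)) = Mul(Add(42, -150), Rational(-8, 11)) = Mul(-108, Rational(-8, 11)) = Rational(864, 11)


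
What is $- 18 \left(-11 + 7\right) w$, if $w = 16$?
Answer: $1152$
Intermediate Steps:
$- 18 \left(-11 + 7\right) w = - 18 \left(-11 + 7\right) 16 = \left(-18\right) \left(-4\right) 16 = 72 \cdot 16 = 1152$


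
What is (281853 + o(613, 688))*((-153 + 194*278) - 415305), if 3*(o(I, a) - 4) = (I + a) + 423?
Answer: -306319172170/3 ≈ -1.0211e+11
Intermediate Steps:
o(I, a) = 145 + I/3 + a/3 (o(I, a) = 4 + ((I + a) + 423)/3 = 4 + (423 + I + a)/3 = 4 + (141 + I/3 + a/3) = 145 + I/3 + a/3)
(281853 + o(613, 688))*((-153 + 194*278) - 415305) = (281853 + (145 + (⅓)*613 + (⅓)*688))*((-153 + 194*278) - 415305) = (281853 + (145 + 613/3 + 688/3))*((-153 + 53932) - 415305) = (281853 + 1736/3)*(53779 - 415305) = (847295/3)*(-361526) = -306319172170/3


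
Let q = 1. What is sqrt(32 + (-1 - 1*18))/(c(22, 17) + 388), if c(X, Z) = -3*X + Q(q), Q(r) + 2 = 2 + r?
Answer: sqrt(13)/323 ≈ 0.011163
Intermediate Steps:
Q(r) = r (Q(r) = -2 + (2 + r) = r)
c(X, Z) = 1 - 3*X (c(X, Z) = -3*X + 1 = 1 - 3*X)
sqrt(32 + (-1 - 1*18))/(c(22, 17) + 388) = sqrt(32 + (-1 - 1*18))/((1 - 3*22) + 388) = sqrt(32 + (-1 - 18))/((1 - 66) + 388) = sqrt(32 - 19)/(-65 + 388) = sqrt(13)/323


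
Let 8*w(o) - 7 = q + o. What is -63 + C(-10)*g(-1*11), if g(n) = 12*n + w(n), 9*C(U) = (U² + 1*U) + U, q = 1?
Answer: -3719/3 ≈ -1239.7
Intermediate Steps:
w(o) = 1 + o/8 (w(o) = 7/8 + (1 + o)/8 = 7/8 + (⅛ + o/8) = 1 + o/8)
C(U) = U²/9 + 2*U/9 (C(U) = ((U² + 1*U) + U)/9 = ((U² + U) + U)/9 = ((U + U²) + U)/9 = (U² + 2*U)/9 = U²/9 + 2*U/9)
g(n) = 1 + 97*n/8 (g(n) = 12*n + (1 + n/8) = 1 + 97*n/8)
-63 + C(-10)*g(-1*11) = -63 + ((⅑)*(-10)*(2 - 10))*(1 + 97*(-1*11)/8) = -63 + ((⅑)*(-10)*(-8))*(1 + (97/8)*(-11)) = -63 + 80*(1 - 1067/8)/9 = -63 + (80/9)*(-1059/8) = -63 - 3530/3 = -3719/3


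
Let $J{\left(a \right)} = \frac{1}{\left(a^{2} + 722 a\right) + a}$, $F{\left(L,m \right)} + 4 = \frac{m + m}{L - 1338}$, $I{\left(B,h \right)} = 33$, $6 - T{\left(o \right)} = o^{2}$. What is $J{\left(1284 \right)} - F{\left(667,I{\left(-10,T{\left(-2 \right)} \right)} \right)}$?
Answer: $\frac{644247061}{157196268} \approx 4.0984$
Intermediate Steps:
$T{\left(o \right)} = 6 - o^{2}$
$F{\left(L,m \right)} = -4 + \frac{2 m}{-1338 + L}$ ($F{\left(L,m \right)} = -4 + \frac{m + m}{L - 1338} = -4 + \frac{2 m}{-1338 + L}$)
$J{\left(a \right)} = \frac{1}{a^{2} + 723 a}$
$J{\left(1284 \right)} - F{\left(667,I{\left(-10,T{\left(-2 \right)} \right)} \right)} = \frac{1}{1284 \left(723 + 1284\right)} - \frac{2 \left(2676 + 33 - 1334\right)}{-1338 + 667} = \frac{1}{1284 \cdot 2007} - \frac{2 \left(2676 + 33 - 1334\right)}{-671} = \frac{1}{1284} \cdot \frac{1}{2007} - 2 \left(- \frac{1}{671}\right) 1375 = \frac{1}{2576988} - - \frac{250}{61} = \frac{1}{2576988} + \frac{250}{61} = \frac{644247061}{157196268}$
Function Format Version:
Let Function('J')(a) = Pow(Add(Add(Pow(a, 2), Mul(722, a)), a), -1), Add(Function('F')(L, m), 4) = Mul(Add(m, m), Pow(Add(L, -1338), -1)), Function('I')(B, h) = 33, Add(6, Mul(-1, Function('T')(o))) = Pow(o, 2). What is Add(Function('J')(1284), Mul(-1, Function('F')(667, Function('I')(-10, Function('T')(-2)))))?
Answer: Rational(644247061, 157196268) ≈ 4.0984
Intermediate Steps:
Function('T')(o) = Add(6, Mul(-1, Pow(o, 2)))
Function('F')(L, m) = Add(-4, Mul(2, m, Pow(Add(-1338, L), -1))) (Function('F')(L, m) = Add(-4, Mul(Add(m, m), Pow(Add(L, -1338), -1))) = Add(-4, Mul(Mul(2, m), Pow(Add(-1338, L), -1))) = Add(-4, Mul(2, m, Pow(Add(-1338, L), -1))))
Function('J')(a) = Pow(Add(Pow(a, 2), Mul(723, a)), -1)
Add(Function('J')(1284), Mul(-1, Function('F')(667, Function('I')(-10, Function('T')(-2))))) = Add(Mul(Pow(1284, -1), Pow(Add(723, 1284), -1)), Mul(-1, Mul(2, Pow(Add(-1338, 667), -1), Add(2676, 33, Mul(-2, 667))))) = Add(Mul(Rational(1, 1284), Pow(2007, -1)), Mul(-1, Mul(2, Pow(-671, -1), Add(2676, 33, -1334)))) = Add(Mul(Rational(1, 1284), Rational(1, 2007)), Mul(-1, Mul(2, Rational(-1, 671), 1375))) = Add(Rational(1, 2576988), Mul(-1, Rational(-250, 61))) = Add(Rational(1, 2576988), Rational(250, 61)) = Rational(644247061, 157196268)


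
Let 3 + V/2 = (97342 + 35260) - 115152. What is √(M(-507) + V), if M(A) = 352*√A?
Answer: √(34894 + 4576*I*√3) ≈ 187.99 + 21.081*I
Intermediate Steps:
V = 34894 (V = -6 + 2*((97342 + 35260) - 115152) = -6 + 2*(132602 - 115152) = -6 + 2*17450 = -6 + 34900 = 34894)
√(M(-507) + V) = √(352*√(-507) + 34894) = √(352*(13*I*√3) + 34894) = √(4576*I*√3 + 34894) = √(34894 + 4576*I*√3)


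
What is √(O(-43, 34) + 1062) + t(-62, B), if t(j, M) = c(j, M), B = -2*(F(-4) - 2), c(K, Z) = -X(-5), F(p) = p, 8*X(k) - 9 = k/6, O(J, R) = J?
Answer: -49/48 + √1019 ≈ 30.901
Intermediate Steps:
X(k) = 9/8 + k/48 (X(k) = 9/8 + (k/6)/8 = 9/8 + k/48)
c(K, Z) = -49/48 (c(K, Z) = -(9/8 + (1/48)*(-5)) = -(9/8 - 5/48) = -1*49/48 = -49/48)
B = 12 (B = -2*(-4 - 2) = -2*(-6) = 12)
t(j, M) = -49/48
√(O(-43, 34) + 1062) + t(-62, B) = √(-43 + 1062) - 49/48 = √1019 - 49/48 = -49/48 + √1019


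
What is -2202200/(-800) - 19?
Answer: 10935/4 ≈ 2733.8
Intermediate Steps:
-2202200/(-800) - 19 = -2202200*(-1)/800 - 19 = -1573*(-7/4) - 19 = 11011/4 - 19 = 10935/4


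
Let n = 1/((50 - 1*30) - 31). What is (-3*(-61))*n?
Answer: -183/11 ≈ -16.636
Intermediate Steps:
n = -1/11 (n = 1/((50 - 30) - 31) = 1/(20 - 31) = 1/(-11) = -1/11 ≈ -0.090909)
(-3*(-61))*n = -3*(-61)*(-1/11) = 183*(-1/11) = -183/11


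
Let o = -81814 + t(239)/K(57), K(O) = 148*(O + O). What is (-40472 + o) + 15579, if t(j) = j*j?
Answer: -1800303383/16872 ≈ -1.0670e+5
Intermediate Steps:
t(j) = j²
K(O) = 296*O (K(O) = 148*(2*O) = 296*O)
o = -1380308687/16872 (o = -81814 + 239²/((296*57)) = -81814 + 57121/16872 = -1380308687/16872 ≈ -81811.)
(-40472 + o) + 15579 = (-40472 - 1380308687/16872) + 15579 = -2063152271/16872 + 15579 = -1800303383/16872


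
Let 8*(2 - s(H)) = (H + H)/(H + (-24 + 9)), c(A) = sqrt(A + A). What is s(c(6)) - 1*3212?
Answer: -227909/71 + 5*sqrt(3)/142 ≈ -3209.9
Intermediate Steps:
c(A) = sqrt(2)*sqrt(A) (c(A) = sqrt(2*A) = sqrt(2)*sqrt(A))
s(H) = 2 - H/(4*(-15 + H)) (s(H) = 2 - (H + H)/(8*(H + (-24 + 9))) = 2 - 2*H/(8*(H - 15)) = 2 - 2*H/(8*(-15 + H)) = 2 - H/(4*(-15 + H)))
s(c(6)) - 1*3212 = (-120 + 7*(sqrt(2)*sqrt(6)))/(4*(-15 + sqrt(2)*sqrt(6))) - 1*3212 = (-120 + 7*(2*sqrt(3)))/(4*(-15 + 2*sqrt(3))) - 3212 = (-120 + 14*sqrt(3))/(4*(-15 + 2*sqrt(3))) - 3212 = -3212 + (-120 + 14*sqrt(3))/(4*(-15 + 2*sqrt(3)))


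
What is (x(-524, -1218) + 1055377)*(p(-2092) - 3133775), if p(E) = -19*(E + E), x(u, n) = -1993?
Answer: -3217328630136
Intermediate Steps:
p(E) = -38*E
(x(-524, -1218) + 1055377)*(p(-2092) - 3133775) = (-1993 + 1055377)*(-38*(-2092) - 3133775) = 1053384*(79496 - 3133775) = 1053384*(-3054279) = -3217328630136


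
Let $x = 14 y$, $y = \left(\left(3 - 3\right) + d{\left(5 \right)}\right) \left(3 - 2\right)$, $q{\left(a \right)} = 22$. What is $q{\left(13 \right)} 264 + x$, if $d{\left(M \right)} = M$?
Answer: $5878$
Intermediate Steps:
$y = 5$ ($y = \left(\left(3 - 3\right) + 5\right) \left(3 - 2\right) = \left(0 + 5\right) 1 = 5 \cdot 1 = 5$)
$x = 70$ ($x = 14 \cdot 5 = 70$)
$q{\left(13 \right)} 264 + x = 22 \cdot 264 + 70 = 5808 + 70 = 5878$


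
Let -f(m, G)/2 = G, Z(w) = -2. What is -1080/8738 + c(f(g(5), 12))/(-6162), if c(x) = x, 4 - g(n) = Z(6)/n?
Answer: -537104/4486963 ≈ -0.11970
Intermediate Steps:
g(n) = 4 + 2/n (g(n) = 4 - (-2)/n = 4 + 2/n)
f(m, G) = -2*G
-1080/8738 + c(f(g(5), 12))/(-6162) = -1080/8738 - 2*12/(-6162) = -1080*1/8738 - 24*(-1/6162) = -540/4369 + 4/1027 = -537104/4486963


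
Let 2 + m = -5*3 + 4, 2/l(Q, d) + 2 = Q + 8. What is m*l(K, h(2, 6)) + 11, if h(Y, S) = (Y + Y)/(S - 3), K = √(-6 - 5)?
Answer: 361/47 + 26*I*√11/47 ≈ 7.6809 + 1.8347*I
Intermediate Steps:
K = I*√11 (K = √(-11) = I*√11 ≈ 3.3166*I)
h(Y, S) = 2*Y/(-3 + S) (h(Y, S) = (2*Y)/(-3 + S) = 2*Y/(-3 + S))
l(Q, d) = 2/(6 + Q) (l(Q, d) = 2/(-2 + (Q + 8)) = 2/(-2 + (8 + Q)) = 2/(6 + Q))
m = -13 (m = -2 + (-5*3 + 4) = -2 + (-15 + 4) = -2 - 11 = -13)
m*l(K, h(2, 6)) + 11 = -26/(6 + I*√11) + 11 = 11 - 26/(6 + I*√11)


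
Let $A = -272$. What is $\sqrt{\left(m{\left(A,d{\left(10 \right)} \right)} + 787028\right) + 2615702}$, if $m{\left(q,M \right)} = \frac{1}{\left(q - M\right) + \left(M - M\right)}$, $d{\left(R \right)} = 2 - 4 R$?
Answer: $\frac{\sqrt{20702209294}}{78} \approx 1844.6$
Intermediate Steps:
$m{\left(q,M \right)} = \frac{1}{q - M}$ ($m{\left(q,M \right)} = \frac{1}{\left(q - M\right) + 0} = \frac{1}{q - M}$)
$\sqrt{\left(m{\left(A,d{\left(10 \right)} \right)} + 787028\right) + 2615702} = \sqrt{\left(\frac{1}{-272 - \left(2 - 40\right)} + 787028\right) + 2615702} = \sqrt{\left(\frac{1}{-272 - -38} + 787028\right) + 2615702} = \sqrt{\left(\frac{1}{-272 + 38} + 787028\right) + 2615702} = \sqrt{\left(\frac{1}{-234} + 787028\right) + 2615702} = \sqrt{\left(- \frac{1}{234} + 787028\right) + 2615702} = \sqrt{\frac{184164551}{234} + 2615702} = \sqrt{\frac{796238819}{234}} = \frac{\sqrt{20702209294}}{78}$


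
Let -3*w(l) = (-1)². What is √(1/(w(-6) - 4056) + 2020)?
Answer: √299130776713/12169 ≈ 44.944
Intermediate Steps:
w(l) = -⅓ (w(l) = -⅓*(-1)² = -⅓*1 = -⅓)
√(1/(w(-6) - 4056) + 2020) = √(1/(-⅓ - 4056) + 2020) = √(1/(-12169/3) + 2020) = √(-3/12169 + 2020) = √(24581377/12169) = √299130776713/12169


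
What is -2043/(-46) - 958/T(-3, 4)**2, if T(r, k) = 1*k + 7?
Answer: 203135/5566 ≈ 36.496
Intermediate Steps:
T(r, k) = 7 + k (T(r, k) = k + 7 = 7 + k)
-2043/(-46) - 958/T(-3, 4)**2 = -2043/(-46) - 958/(7 + 4)**2 = -2043*(-1/46) - 958/(11**2) = 2043/46 - 958/121 = 203135/5566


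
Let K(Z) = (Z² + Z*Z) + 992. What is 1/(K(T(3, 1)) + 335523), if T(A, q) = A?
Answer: 1/336533 ≈ 2.9715e-6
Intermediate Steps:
K(Z) = 992 + 2*Z² (K(Z) = (Z² + Z²) + 992 = 2*Z² + 992 = 992 + 2*Z²)
1/(K(T(3, 1)) + 335523) = 1/((992 + 2*3²) + 335523) = 1/((992 + 2*9) + 335523) = 1/((992 + 18) + 335523) = 1/(1010 + 335523) = 1/336533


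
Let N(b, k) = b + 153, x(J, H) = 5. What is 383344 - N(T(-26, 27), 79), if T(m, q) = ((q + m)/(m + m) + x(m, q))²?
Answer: 1036081383/2704 ≈ 3.8317e+5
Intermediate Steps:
T(m, q) = (5 + (m + q)/(2*m))² (T(m, q) = ((q + m)/(m + m) + 5)² = ((m + q)/((2*m)) + 5)² = ((m + q)*(1/(2*m)) + 5)² = ((m + q)/(2*m) + 5)² = (5 + (m + q)/(2*m))²)
N(b, k) = 153 + b
383344 - N(T(-26, 27), 79) = 383344 - (153 + (¼)*(27 + 11*(-26))²/(-26)²) = 383344 - (153 + (¼)*(1/676)*(27 - 286)²) = 383344 - (153 + (¼)*(1/676)*(-259)²) = 383344 - (153 + (¼)*(1/676)*67081) = 383344 - (153 + 67081/2704) = 383344 - 1*480793/2704 = 383344 - 480793/2704 = 1036081383/2704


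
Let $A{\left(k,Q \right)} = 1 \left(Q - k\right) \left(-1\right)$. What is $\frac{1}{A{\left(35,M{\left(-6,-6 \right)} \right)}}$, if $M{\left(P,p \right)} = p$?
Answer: $\frac{1}{41} \approx 0.02439$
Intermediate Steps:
$A{\left(k,Q \right)} = k - Q$ ($A{\left(k,Q \right)} = \left(Q - k\right) \left(-1\right) = k - Q$)
$\frac{1}{A{\left(35,M{\left(-6,-6 \right)} \right)}} = \frac{1}{35 - -6} = \frac{1}{35 + 6} = \frac{1}{41}$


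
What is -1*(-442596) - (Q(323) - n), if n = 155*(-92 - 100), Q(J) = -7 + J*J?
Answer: 308514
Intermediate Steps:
Q(J) = -7 + J²
n = -29760 (n = 155*(-192) = -29760)
-1*(-442596) - (Q(323) - n) = -1*(-442596) - ((-7 + 323²) - 1*(-29760)) = 442596 - ((-7 + 104329) + 29760) = 442596 - (104322 + 29760) = 442596 - 1*134082 = 442596 - 134082 = 308514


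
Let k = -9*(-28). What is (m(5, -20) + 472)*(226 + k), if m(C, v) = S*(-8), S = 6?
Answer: 202672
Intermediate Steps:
k = 252
m(C, v) = -48 (m(C, v) = 6*(-8) = -48)
(m(5, -20) + 472)*(226 + k) = (-48 + 472)*(226 + 252) = 424*478 = 202672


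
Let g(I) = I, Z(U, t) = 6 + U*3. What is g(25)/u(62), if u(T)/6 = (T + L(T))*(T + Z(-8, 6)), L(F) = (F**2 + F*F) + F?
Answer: 25/2062368 ≈ 1.2122e-5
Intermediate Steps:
Z(U, t) = 6 + 3*U
L(F) = F + 2*F**2 (L(F) = (F**2 + F**2) + F = 2*F**2 + F = F + 2*F**2)
u(T) = 6*(-18 + T)*(T + T*(1 + 2*T)) (u(T) = 6*((T + T*(1 + 2*T))*(T + (6 + 3*(-8)))) = 6*((T + T*(1 + 2*T))*(T + (6 - 24))) = 6*((T + T*(1 + 2*T))*(T - 18)) = 6*((T + T*(1 + 2*T))*(-18 + T)) = 6*((-18 + T)*(T + T*(1 + 2*T))) = 6*(-18 + T)*(T + T*(1 + 2*T)))
g(25)/u(62) = 25/((12*62*(-18 + 62**2 - 17*62))) = 25/((12*62*(-18 + 3844 - 1054))) = 25/((12*62*2772)) = 25/2062368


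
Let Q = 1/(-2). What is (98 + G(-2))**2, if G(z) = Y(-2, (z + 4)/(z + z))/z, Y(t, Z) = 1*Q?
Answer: 154449/16 ≈ 9653.1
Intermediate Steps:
Q = -1/2 ≈ -0.50000
Y(t, Z) = -1/2 (Y(t, Z) = 1*(-1/2) = -1/2)
G(z) = -1/(2*z)
(98 + G(-2))**2 = (98 - 1/2/(-2))**2 = (98 - 1/2*(-1/2))**2 = (98 + 1/4)**2 = (393/4)**2 = 154449/16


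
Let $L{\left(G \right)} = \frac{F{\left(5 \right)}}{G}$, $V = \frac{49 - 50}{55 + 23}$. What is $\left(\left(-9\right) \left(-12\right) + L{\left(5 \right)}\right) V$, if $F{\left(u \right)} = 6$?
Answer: $- \frac{7}{5} \approx -1.4$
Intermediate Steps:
$V = - \frac{1}{78} \approx -0.012821$
$L{\left(G \right)} = \frac{6}{G}$
$\left(\left(-9\right) \left(-12\right) + L{\left(5 \right)}\right) V = \left(\left(-9\right) \left(-12\right) + \frac{6}{5}\right) \left(- \frac{1}{78}\right) = \left(108 + 6 \cdot \frac{1}{5}\right) \left(- \frac{1}{78}\right) = \left(108 + \frac{6}{5}\right) \left(- \frac{1}{78}\right) = \frac{546}{5} \left(- \frac{1}{78}\right) = - \frac{7}{5}$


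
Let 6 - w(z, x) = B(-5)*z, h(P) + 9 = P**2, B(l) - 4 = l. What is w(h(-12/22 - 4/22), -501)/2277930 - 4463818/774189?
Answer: -410120096276017/71129783400390 ≈ -5.7658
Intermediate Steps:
B(l) = 4 + l
h(P) = -9 + P**2
w(z, x) = 6 + z (w(z, x) = 6 - (4 - 5)*z = 6 - (-1)*z = 6 + z)
w(h(-12/22 - 4/22), -501)/2277930 - 4463818/774189 = (6 + (-9 + (-12/22 - 4/22)**2))/2277930 - 4463818/774189 = (6 + (-9 + (-12*1/22 - 4*1/22)**2))*(1/2277930) - 4463818*1/774189 = (6 + (-9 + (-6/11 - 2/11)**2))*(1/2277930) - 4463818/774189 = (6 + (-9 + (-8/11)**2))*(1/2277930) - 4463818/774189 = (6 + (-9 + 64/121))*(1/2277930) - 4463818/774189 = (6 - 1025/121)*(1/2277930) - 4463818/774189 = -299/121*1/2277930 - 4463818/774189 = -299/275629530 - 4463818/774189 = -410120096276017/71129783400390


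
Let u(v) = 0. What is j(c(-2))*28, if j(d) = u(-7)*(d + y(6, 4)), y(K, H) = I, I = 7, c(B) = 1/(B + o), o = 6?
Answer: 0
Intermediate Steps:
c(B) = 1/(6 + B) (c(B) = 1/(B + 6) = 1/(6 + B))
y(K, H) = 7
j(d) = 0 (j(d) = 0*(d + 7) = 0*(7 + d) = 0)
j(c(-2))*28 = 0*28 = 0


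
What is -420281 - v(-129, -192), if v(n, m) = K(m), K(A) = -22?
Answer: -420259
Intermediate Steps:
v(n, m) = -22
-420281 - v(-129, -192) = -420281 - 1*(-22) = -420281 + 22 = -420259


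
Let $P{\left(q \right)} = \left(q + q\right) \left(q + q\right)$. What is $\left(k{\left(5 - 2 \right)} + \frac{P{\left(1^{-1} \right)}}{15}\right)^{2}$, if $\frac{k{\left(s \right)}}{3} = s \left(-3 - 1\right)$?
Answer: $\frac{287296}{225} \approx 1276.9$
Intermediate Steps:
$P{\left(q \right)} = 4 q^{2}$ ($P{\left(q \right)} = 2 q 2 q = 4 q^{2}$)
$k{\left(s \right)} = - 12 s$ ($k{\left(s \right)} = 3 s \left(-3 - 1\right) = 3 s \left(-4\right) = 3 \left(- 4 s\right) = - 12 s$)
$\left(k{\left(5 - 2 \right)} + \frac{P{\left(1^{-1} \right)}}{15}\right)^{2} = \left(- 12 \left(5 - 2\right) + \frac{4 \left(1^{-1}\right)^{2}}{15}\right)^{2} = \left(- 12 \left(5 - 2\right) + 4 \cdot 1^{2} \cdot \frac{1}{15}\right)^{2} = \left(\left(-12\right) 3 + 4 \cdot 1 \cdot \frac{1}{15}\right)^{2} = \left(-36 + 4 \cdot \frac{1}{15}\right)^{2} = \left(-36 + \frac{4}{15}\right)^{2} = \left(- \frac{536}{15}\right)^{2} = \frac{287296}{225}$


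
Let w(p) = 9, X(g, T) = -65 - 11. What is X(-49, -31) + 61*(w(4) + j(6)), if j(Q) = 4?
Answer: 717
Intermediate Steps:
X(g, T) = -76
X(-49, -31) + 61*(w(4) + j(6)) = -76 + 61*(9 + 4) = -76 + 61*13 = -76 + 793 = 717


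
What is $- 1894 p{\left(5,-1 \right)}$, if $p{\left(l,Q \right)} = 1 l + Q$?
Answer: $-7576$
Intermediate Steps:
$p{\left(l,Q \right)} = Q + l$ ($p{\left(l,Q \right)} = l + Q = Q + l$)
$- 1894 p{\left(5,-1 \right)} = - 1894 \left(-1 + 5\right) = \left(-1894\right) 4 = -7576$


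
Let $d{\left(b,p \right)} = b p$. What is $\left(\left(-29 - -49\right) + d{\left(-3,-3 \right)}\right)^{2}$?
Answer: $841$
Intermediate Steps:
$\left(\left(-29 - -49\right) + d{\left(-3,-3 \right)}\right)^{2} = \left(\left(-29 - -49\right) - -9\right)^{2} = \left(\left(-29 + 49\right) + 9\right)^{2} = \left(20 + 9\right)^{2} = 29^{2} = 841$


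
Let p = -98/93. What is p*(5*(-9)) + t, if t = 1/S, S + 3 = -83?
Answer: 126389/2666 ≈ 47.408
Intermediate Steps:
S = -86 (S = -3 - 83 = -86)
t = -1/86 (t = 1/(-86) = -1/86 ≈ -0.011628)
p = -98/93 (p = -98*1/93 = -98/93 ≈ -1.0538)
p*(5*(-9)) + t = -490*(-9)/93 - 1/86 = -98/93*(-45) - 1/86 = 1470/31 - 1/86 = 126389/2666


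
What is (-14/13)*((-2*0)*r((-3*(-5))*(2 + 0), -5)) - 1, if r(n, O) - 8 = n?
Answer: -1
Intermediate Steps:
r(n, O) = 8 + n
(-14/13)*((-2*0)*r((-3*(-5))*(2 + 0), -5)) - 1 = (-14/13)*((-2*0)*(8 + (-3*(-5))*(2 + 0))) - 1 = (-14*1/13)*(0*(8 + 15*2)) - 1 = -0*(8 + 30) - 1 = -0*38 - 1 = -14/13*0 - 1 = 0 - 1 = -1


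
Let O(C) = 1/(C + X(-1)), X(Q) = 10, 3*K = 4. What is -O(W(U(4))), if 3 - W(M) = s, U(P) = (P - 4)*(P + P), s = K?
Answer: -3/35 ≈ -0.085714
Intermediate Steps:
K = 4/3 (K = (⅓)*4 = 4/3 ≈ 1.3333)
s = 4/3 ≈ 1.3333
U(P) = 2*P*(-4 + P) (U(P) = (-4 + P)*(2*P) = 2*P*(-4 + P))
W(M) = 5/3 (W(M) = 3 - 1*4/3 = 3 - 4/3 = 5/3)
O(C) = 1/(10 + C) (O(C) = 1/(C + 10) = 1/(10 + C))
-O(W(U(4))) = -1/(10 + 5/3) = -1/35/3 = -1*3/35 = -3/35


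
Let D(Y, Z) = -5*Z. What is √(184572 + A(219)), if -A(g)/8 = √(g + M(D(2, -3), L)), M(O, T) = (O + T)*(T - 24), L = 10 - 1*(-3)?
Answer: 2*√(46143 - 2*I*√89) ≈ 429.62 - 0.087836*I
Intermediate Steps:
L = 13 (L = 10 + 3 = 13)
M(O, T) = (-24 + T)*(O + T) (M(O, T) = (O + T)*(-24 + T) = (-24 + T)*(O + T))
A(g) = -8*√(-308 + g) (A(g) = -8*√(g + (13² - (-120)*(-3) - 24*13 - 5*(-3)*13)) = -8*√(g + (169 - 24*15 - 312 + 15*13)) = -8*√(g + (169 - 360 - 312 + 195)) = -8*√(g - 308) = -8*√(-308 + g))
√(184572 + A(219)) = √(184572 - 8*√(-308 + 219)) = √(184572 - 8*I*√89)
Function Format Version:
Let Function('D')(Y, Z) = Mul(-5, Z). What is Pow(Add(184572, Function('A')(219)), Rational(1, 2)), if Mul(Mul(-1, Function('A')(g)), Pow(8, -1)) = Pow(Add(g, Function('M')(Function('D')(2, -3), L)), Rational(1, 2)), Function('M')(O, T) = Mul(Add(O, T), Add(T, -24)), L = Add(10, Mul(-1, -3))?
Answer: Mul(2, Pow(Add(46143, Mul(-2, I, Pow(89, Rational(1, 2)))), Rational(1, 2))) ≈ Add(429.62, Mul(-0.087836, I))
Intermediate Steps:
L = 13 (L = Add(10, 3) = 13)
Function('M')(O, T) = Mul(Add(-24, T), Add(O, T)) (Function('M')(O, T) = Mul(Add(O, T), Add(-24, T)) = Mul(Add(-24, T), Add(O, T)))
Function('A')(g) = Mul(-8, Pow(Add(-308, g), Rational(1, 2))) (Function('A')(g) = Mul(-8, Pow(Add(g, Add(Pow(13, 2), Mul(-24, Mul(-5, -3)), Mul(-24, 13), Mul(Mul(-5, -3), 13))), Rational(1, 2))) = Mul(-8, Pow(Add(g, Add(169, Mul(-24, 15), -312, Mul(15, 13))), Rational(1, 2))) = Mul(-8, Pow(Add(g, Add(169, -360, -312, 195)), Rational(1, 2))) = Mul(-8, Pow(Add(g, -308), Rational(1, 2))) = Mul(-8, Pow(Add(-308, g), Rational(1, 2))))
Pow(Add(184572, Function('A')(219)), Rational(1, 2)) = Pow(Add(184572, Mul(-8, Pow(Add(-308, 219), Rational(1, 2)))), Rational(1, 2)) = Pow(Add(184572, Mul(-8, Pow(-89, Rational(1, 2)))), Rational(1, 2)) = Pow(Add(184572, Mul(-8, Mul(I, Pow(89, Rational(1, 2))))), Rational(1, 2)) = Pow(Add(184572, Mul(-8, I, Pow(89, Rational(1, 2)))), Rational(1, 2))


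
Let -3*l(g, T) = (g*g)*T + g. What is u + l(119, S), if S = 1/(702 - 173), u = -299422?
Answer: -158419942/529 ≈ -2.9947e+5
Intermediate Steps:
S = 1/529 ≈ 0.0018904
l(g, T) = -g/3 - T*g²/3 (l(g, T) = -((g*g)*T + g)/3 = -(g²*T + g)/3 = -(T*g² + g)/3 = -(g + T*g²)/3 = -g/3 - T*g²/3)
u + l(119, S) = -299422 - ⅓*119*(1 + (1/529)*119) = -299422 - ⅓*119*(1 + 119/529) = -299422 - ⅓*119*648/529 = -299422 - 25704/529 = -158419942/529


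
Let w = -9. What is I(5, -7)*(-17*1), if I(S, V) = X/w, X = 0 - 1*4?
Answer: -68/9 ≈ -7.5556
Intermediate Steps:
X = -4 (X = 0 - 4 = -4)
I(S, V) = 4/9 (I(S, V) = -4/(-9) = -4*(-⅑) = 4/9)
I(5, -7)*(-17*1) = 4*(-17*1)/9 = (4/9)*(-17) = -68/9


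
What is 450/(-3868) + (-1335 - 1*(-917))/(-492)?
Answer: 87214/118941 ≈ 0.73325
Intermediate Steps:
450/(-3868) + (-1335 - 1*(-917))/(-492) = 450*(-1/3868) + (-1335 + 917)*(-1/492) = -225/1934 - 418*(-1/492) = -225/1934 + 209/246 = 87214/118941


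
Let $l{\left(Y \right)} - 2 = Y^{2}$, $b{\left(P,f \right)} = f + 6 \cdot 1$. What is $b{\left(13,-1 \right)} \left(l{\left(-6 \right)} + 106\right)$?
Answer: $720$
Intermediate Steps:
$b{\left(P,f \right)} = 6 + f$ ($b{\left(P,f \right)} = f + 6 = 6 + f$)
$l{\left(Y \right)} = 2 + Y^{2}$
$b{\left(13,-1 \right)} \left(l{\left(-6 \right)} + 106\right) = \left(6 - 1\right) \left(\left(2 + \left(-6\right)^{2}\right) + 106\right) = 5 \left(\left(2 + 36\right) + 106\right) = 5 \left(38 + 106\right) = 5 \cdot 144 = 720$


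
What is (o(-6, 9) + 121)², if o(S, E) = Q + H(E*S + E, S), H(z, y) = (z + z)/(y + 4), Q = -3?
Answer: 26569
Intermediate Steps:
H(z, y) = 2*z/(4 + y) (H(z, y) = (2*z)/(4 + y) = 2*z/(4 + y))
o(S, E) = -3 + 2*(E + E*S)/(4 + S) (o(S, E) = -3 + 2*(E*S + E)/(4 + S) = -3 + 2*(E + E*S)/(4 + S))
(o(-6, 9) + 121)² = ((-12 - 3*(-6) + 2*9*(1 - 6))/(4 - 6) + 121)² = ((-12 + 18 + 2*9*(-5))/(-2) + 121)² = (-(-12 + 18 - 90)/2 + 121)² = (-½*(-84) + 121)² = (42 + 121)² = 163² = 26569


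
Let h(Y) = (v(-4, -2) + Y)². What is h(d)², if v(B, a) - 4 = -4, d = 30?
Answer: 810000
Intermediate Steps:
v(B, a) = 0 (v(B, a) = 4 - 4 = 0)
h(Y) = Y² (h(Y) = (0 + Y)² = Y²)
h(d)² = (30²)² = 900² = 810000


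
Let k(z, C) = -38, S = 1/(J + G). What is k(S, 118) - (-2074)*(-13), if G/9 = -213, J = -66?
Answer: -27000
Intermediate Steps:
G = -1917 (G = 9*(-213) = -1917)
S = -1/1983 (S = 1/(-66 - 1917) = 1/(-1983) = -1/1983 ≈ -0.00050429)
k(S, 118) - (-2074)*(-13) = -38 - (-2074)*(-13) = -38 - 1*26962 = -38 - 26962 = -27000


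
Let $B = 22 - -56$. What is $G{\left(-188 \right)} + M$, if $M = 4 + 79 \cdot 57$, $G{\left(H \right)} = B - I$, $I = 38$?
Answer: $4547$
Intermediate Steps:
$B = 78$ ($B = 22 + 56 = 78$)
$G{\left(H \right)} = 40$ ($G{\left(H \right)} = 78 - 38 = 40$)
$M = 4507$ ($M = 4 + 4503 = 4507$)
$G{\left(-188 \right)} + M = 40 + 4507 = 4547$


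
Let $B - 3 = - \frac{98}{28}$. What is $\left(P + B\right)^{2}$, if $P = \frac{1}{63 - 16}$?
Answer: $\frac{2025}{8836} \approx 0.22918$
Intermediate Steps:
$P = \frac{1}{47} \approx 0.021277$
$B = - \frac{1}{2}$ ($B = 3 - \frac{98}{28} = 3 - \frac{7}{2} = - \frac{1}{2} \approx -0.5$)
$\left(P + B\right)^{2} = \left(\frac{1}{47} - \frac{1}{2}\right)^{2} = \left(- \frac{45}{94}\right)^{2} = \frac{2025}{8836}$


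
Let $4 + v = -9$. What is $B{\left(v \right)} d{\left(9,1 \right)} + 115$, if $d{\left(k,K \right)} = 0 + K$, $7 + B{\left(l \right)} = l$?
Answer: $95$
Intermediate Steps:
$v = -13$ ($v = -4 - 9 = -13$)
$B{\left(l \right)} = -7 + l$
$d{\left(k,K \right)} = K$
$B{\left(v \right)} d{\left(9,1 \right)} + 115 = \left(-7 - 13\right) 1 + 115 = \left(-20\right) 1 + 115 = -20 + 115 = 95$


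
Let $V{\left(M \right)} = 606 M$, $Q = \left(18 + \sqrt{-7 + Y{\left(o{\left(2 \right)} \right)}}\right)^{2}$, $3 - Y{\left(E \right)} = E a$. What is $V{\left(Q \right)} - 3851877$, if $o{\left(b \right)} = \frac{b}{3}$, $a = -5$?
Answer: $-3655937 + 7272 i \sqrt{6} \approx -3.6559 \cdot 10^{6} + 17813.0 i$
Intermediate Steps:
$o{\left(b \right)} = \frac{b}{3}$ ($o{\left(b \right)} = b \frac{1}{3} = \frac{b}{3}$)
$Y{\left(E \right)} = 3 + 5 E$ ($Y{\left(E \right)} = 3 - E \left(-5\right) = 3 - - 5 E = 3 + 5 E$)
$Q = \left(18 + \frac{i \sqrt{6}}{3}\right)^{2}$ ($Q = \left(18 + \sqrt{-7 + \left(3 + 5 \cdot \frac{1}{3} \cdot 2\right)}\right)^{2} = \left(18 + \sqrt{-7 + \left(3 + 5 \cdot \frac{2}{3}\right)}\right)^{2} = \left(18 + \sqrt{-7 + \left(3 + \frac{10}{3}\right)}\right)^{2} = \left(18 + \sqrt{-7 + \frac{19}{3}}\right)^{2} = \left(18 + \sqrt{- \frac{2}{3}}\right)^{2} = \left(18 + \frac{i \sqrt{6}}{3}\right)^{2} \approx 323.33 + 29.394 i$)
$V{\left(Q \right)} - 3851877 = 606 \frac{\left(54 + i \sqrt{6}\right)^{2}}{9} - 3851877 = \frac{202 \left(54 + i \sqrt{6}\right)^{2}}{3} - 3851877 = -3851877 + \frac{202 \left(54 + i \sqrt{6}\right)^{2}}{3}$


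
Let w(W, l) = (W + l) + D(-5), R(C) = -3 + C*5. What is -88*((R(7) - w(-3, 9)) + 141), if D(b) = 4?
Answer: -14344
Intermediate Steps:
R(C) = -3 + 5*C
w(W, l) = 4 + W + l (w(W, l) = (W + l) + 4 = 4 + W + l)
-88*((R(7) - w(-3, 9)) + 141) = -88*(((-3 + 5*7) - (4 - 3 + 9)) + 141) = -88*(((-3 + 35) - 1*10) + 141) = -88*((32 - 10) + 141) = -88*(22 + 141) = -88*163 = -14344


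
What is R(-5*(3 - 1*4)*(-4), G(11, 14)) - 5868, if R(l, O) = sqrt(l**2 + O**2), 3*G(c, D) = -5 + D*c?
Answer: -5868 + sqrt(25801)/3 ≈ -5814.5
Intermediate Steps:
G(c, D) = -5/3 + D*c/3 (G(c, D) = (-5 + D*c)/3 = -5/3 + D*c/3)
R(l, O) = sqrt(O**2 + l**2)
R(-5*(3 - 1*4)*(-4), G(11, 14)) - 5868 = sqrt((-5/3 + (1/3)*14*11)**2 + (-5*(3 - 1*4)*(-4))**2) - 5868 = sqrt((-5/3 + 154/3)**2 + (-5*(3 - 4)*(-4))**2) - 5868 = sqrt((149/3)**2 + (-5*(-1)*(-4))**2) - 5868 = sqrt(22201/9 + (5*(-4))**2) - 5868 = sqrt(22201/9 + (-20)**2) - 5868 = sqrt(22201/9 + 400) - 5868 = sqrt(25801/9) - 5868 = sqrt(25801)/3 - 5868 = -5868 + sqrt(25801)/3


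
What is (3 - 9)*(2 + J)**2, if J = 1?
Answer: -54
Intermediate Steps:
(3 - 9)*(2 + J)**2 = (3 - 9)*(2 + 1)**2 = -6*3**2 = -6*9 = -54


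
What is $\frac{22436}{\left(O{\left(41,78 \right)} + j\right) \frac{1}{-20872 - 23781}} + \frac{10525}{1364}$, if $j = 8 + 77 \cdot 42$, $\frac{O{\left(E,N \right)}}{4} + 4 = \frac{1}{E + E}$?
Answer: $- \frac{14006303022373}{45103388} \approx -3.1054 \cdot 10^{5}$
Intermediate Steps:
$O{\left(E,N \right)} = -16 + \frac{2}{E}$ ($O{\left(E,N \right)} = -16 + \frac{4}{E + E} = -16 + \frac{4}{2 E} = -16 + 4 \frac{1}{2 E} = -16 + \frac{2}{E}$)
$j = 3242$ ($j = 8 + 3234 = 3242$)
$\frac{22436}{\left(O{\left(41,78 \right)} + j\right) \frac{1}{-20872 - 23781}} + \frac{10525}{1364} = \frac{22436}{\left(\left(-16 + \frac{2}{41}\right) + 3242\right) \frac{1}{-20872 - 23781}} + \frac{10525}{1364} = \frac{22436}{\left(\left(-16 + 2 \cdot \frac{1}{41}\right) + 3242\right) \frac{1}{-44653}} + 10525 \cdot \frac{1}{1364} = \frac{22436}{\left(\left(-16 + \frac{2}{41}\right) + 3242\right) \left(- \frac{1}{44653}\right)} + \frac{10525}{1364} = \frac{22436}{\left(- \frac{654}{41} + 3242\right) \left(- \frac{1}{44653}\right)} + \frac{10525}{1364} = \frac{22436}{\frac{132268}{41} \left(- \frac{1}{44653}\right)} + \frac{10525}{1364} = \frac{22436}{- \frac{132268}{1830773}} + \frac{10525}{1364} = 22436 \left(- \frac{1830773}{132268}\right) + \frac{10525}{1364} = - \frac{10268805757}{33067} + \frac{10525}{1364} = - \frac{14006303022373}{45103388}$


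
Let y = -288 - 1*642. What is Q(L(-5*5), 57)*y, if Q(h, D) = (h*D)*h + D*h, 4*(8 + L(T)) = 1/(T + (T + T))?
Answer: -2971211089/1000 ≈ -2.9712e+6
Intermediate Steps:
L(T) = -8 + 1/(12*T) (L(T) = -8 + 1/(4*(T + (T + T))) = -8 + 1/(4*(T + 2*T)) = -8 + 1/(4*((3*T))) = -8 + (1/(3*T))/4 = -8 + 1/(12*T))
Q(h, D) = D*h + D*h² (Q(h, D) = (D*h)*h + D*h = D*h² + D*h = D*h + D*h²)
y = -930 (y = -288 - 642 = -930)
Q(L(-5*5), 57)*y = (57*(-8 + 1/(12*((-5*5))))*(1 + (-8 + 1/(12*((-5*5))))))*(-930) = (57*(-8 + (1/12)/(-25))*(1 + (-8 + (1/12)/(-25))))*(-930) = (57*(-8 + (1/12)*(-1/25))*(1 + (-8 + (1/12)*(-1/25))))*(-930) = (57*(-8 - 1/300)*(1 + (-8 - 1/300)))*(-930) = (57*(-2401/300)*(1 - 2401/300))*(-930) = (57*(-2401/300)*(-2101/300))*(-930) = (95845519/30000)*(-930) = -2971211089/1000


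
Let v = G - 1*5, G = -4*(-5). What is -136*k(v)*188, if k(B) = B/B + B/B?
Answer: -51136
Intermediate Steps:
G = 20
v = 15 (v = 20 - 1*5 = 20 - 5 = 15)
k(B) = 2 (k(B) = 1 + 1 = 2)
-136*k(v)*188 = -136*2*188 = -272*188 = -51136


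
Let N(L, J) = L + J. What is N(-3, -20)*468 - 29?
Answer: -10793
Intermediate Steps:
N(L, J) = J + L
N(-3, -20)*468 - 29 = (-20 - 3)*468 - 29 = -23*468 - 29 = -10764 - 29 = -10793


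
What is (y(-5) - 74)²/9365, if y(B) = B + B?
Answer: 7056/9365 ≈ 0.75344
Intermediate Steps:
y(B) = 2*B
(y(-5) - 74)²/9365 = (2*(-5) - 74)²/9365 = (-10 - 74)²*(1/9365) = (-84)²*(1/9365) = 7056*(1/9365) = 7056/9365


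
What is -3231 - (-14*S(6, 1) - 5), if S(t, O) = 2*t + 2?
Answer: -3030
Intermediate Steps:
S(t, O) = 2 + 2*t
-3231 - (-14*S(6, 1) - 5) = -3231 - (-14*(2 + 2*6) - 5) = -3231 - (-14*(2 + 12) - 5) = -3231 - (-14*14 - 5) = -3231 - (-196 - 5) = -3231 - 1*(-201) = -3231 + 201 = -3030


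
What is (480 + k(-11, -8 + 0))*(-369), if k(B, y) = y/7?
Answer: -1236888/7 ≈ -1.7670e+5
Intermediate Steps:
k(B, y) = y/7 (k(B, y) = y*(⅐) = y/7)
(480 + k(-11, -8 + 0))*(-369) = (480 + (-8 + 0)/7)*(-369) = (480 + (⅐)*(-8))*(-369) = (480 - 8/7)*(-369) = (3352/7)*(-369) = -1236888/7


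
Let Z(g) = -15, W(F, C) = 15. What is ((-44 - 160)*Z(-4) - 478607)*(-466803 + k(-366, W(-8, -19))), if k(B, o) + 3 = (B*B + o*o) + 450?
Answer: 157964824725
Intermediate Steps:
k(B, o) = 447 + B**2 + o**2 (k(B, o) = -3 + ((B*B + o*o) + 450) = -3 + ((B**2 + o**2) + 450) = -3 + (450 + B**2 + o**2) = 447 + B**2 + o**2)
((-44 - 160)*Z(-4) - 478607)*(-466803 + k(-366, W(-8, -19))) = ((-44 - 160)*(-15) - 478607)*(-466803 + (447 + (-366)**2 + 15**2)) = (-204*(-15) - 478607)*(-466803 + (447 + 133956 + 225)) = (3060 - 478607)*(-466803 + 134628) = -475547*(-332175) = 157964824725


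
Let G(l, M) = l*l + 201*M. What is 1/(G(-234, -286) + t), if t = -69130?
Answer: -1/71860 ≈ -1.3916e-5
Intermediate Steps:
G(l, M) = l² + 201*M
1/(G(-234, -286) + t) = 1/(((-234)² + 201*(-286)) - 69130) = 1/((54756 - 57486) - 69130) = 1/(-2730 - 69130) = 1/(-71860) = -1/71860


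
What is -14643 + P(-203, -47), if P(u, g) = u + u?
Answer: -15049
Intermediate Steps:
P(u, g) = 2*u
-14643 + P(-203, -47) = -14643 + 2*(-203) = -14643 - 406 = -15049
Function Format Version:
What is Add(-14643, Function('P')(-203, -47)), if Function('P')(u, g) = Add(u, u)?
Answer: -15049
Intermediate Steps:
Function('P')(u, g) = Mul(2, u)
Add(-14643, Function('P')(-203, -47)) = Add(-14643, Mul(2, -203)) = Add(-14643, -406) = -15049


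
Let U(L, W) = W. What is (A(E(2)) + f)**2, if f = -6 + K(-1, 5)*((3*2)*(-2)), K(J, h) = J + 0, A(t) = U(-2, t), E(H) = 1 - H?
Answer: 25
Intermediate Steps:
A(t) = t
K(J, h) = J
f = 6 (f = -6 - 3*2*(-2) = -6 - 6*(-2) = -6 - 1*(-12) = -6 + 12 = 6)
(A(E(2)) + f)**2 = ((1 - 1*2) + 6)**2 = ((1 - 2) + 6)**2 = (-1 + 6)**2 = 5**2 = 25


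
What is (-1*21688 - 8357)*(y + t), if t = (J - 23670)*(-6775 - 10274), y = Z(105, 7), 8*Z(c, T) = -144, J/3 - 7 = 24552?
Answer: 25615446451245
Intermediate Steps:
J = 73677 (J = 21 + 3*24552 = 21 + 73656 = 73677)
Z(c, T) = -18 (Z(c, T) = (1/8)*(-144) = -18)
y = -18
t = -852569343 (t = (73677 - 23670)*(-6775 - 10274) = 50007*(-17049) = -852569343)
(-1*21688 - 8357)*(y + t) = (-1*21688 - 8357)*(-18 - 852569343) = (-21688 - 8357)*(-852569361) = -30045*(-852569361) = 25615446451245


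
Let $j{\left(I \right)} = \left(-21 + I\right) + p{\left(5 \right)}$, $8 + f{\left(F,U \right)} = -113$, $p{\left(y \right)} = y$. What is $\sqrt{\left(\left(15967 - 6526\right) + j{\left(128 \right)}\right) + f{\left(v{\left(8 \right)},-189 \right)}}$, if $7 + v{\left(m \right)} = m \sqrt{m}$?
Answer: $6 \sqrt{262} \approx 97.119$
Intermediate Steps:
$v{\left(m \right)} = -7 + m^{\frac{3}{2}}$ ($v{\left(m \right)} = -7 + m \sqrt{m} = -7 + m^{\frac{3}{2}}$)
$f{\left(F,U \right)} = -121$ ($f{\left(F,U \right)} = -8 - 113 = -121$)
$j{\left(I \right)} = -16 + I$ ($j{\left(I \right)} = \left(-21 + I\right) + 5 = -16 + I$)
$\sqrt{\left(\left(15967 - 6526\right) + j{\left(128 \right)}\right) + f{\left(v{\left(8 \right)},-189 \right)}} = \sqrt{\left(\left(15967 - 6526\right) + \left(-16 + 128\right)\right) - 121} = \sqrt{\left(9441 + 112\right) - 121} = \sqrt{9553 - 121} = \sqrt{9432} = 6 \sqrt{262}$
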